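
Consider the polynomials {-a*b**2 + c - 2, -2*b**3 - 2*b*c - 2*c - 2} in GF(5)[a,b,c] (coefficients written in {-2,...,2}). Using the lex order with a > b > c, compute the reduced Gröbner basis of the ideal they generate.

This is the nonlinear analogue of row-reducing a linear system.

f_1 = -a*b**2 + c - 2, LT = a*b**2.
f_2 = -2*b**3 - 2*b*c - 2*c - 2, LT = b**3.

S(f_1,f_2): lcm = a*b**3. S = -a*b*c - a*c - a - b*c + 2*b.
  reduce S modulo (f_1, f_2):
  remainder -a*b*c - a*c - a - b*c + 2*b ≠ 0; add g_3 = -a*b*c - a*c - a - b*c + 2*b to the basis.

S(f_1,g_3): lcm = a*b**2*c. S = -a*b*c - a*b - b**2*c + 2*b**2 - c**2 + 2*c.
  reduce S modulo (f_1, f_2, g_3):
  remainder -a*b + a*c + a - b**2*c + 2*b**2 + b*c - 2*b - c**2 + 2*c ≠ 0; add g_4 = -a*b + a*c + a - b**2*c + 2*b**2 + b*c - 2*b - c**2 + 2*c to the basis.

S(g_3,g_4): lcm = a*b*c. S = a*c**2 + 2*a*c + a - b**2*c**2 + 2*b**2*c + b*c**2 - b*c - 2*b - c**3 + 2*c**2.
  reduce S modulo (f_1, f_2, g_3, g_4):
  remainder a*c**2 + 2*a*c + a - b**2*c**2 + 2*b**2*c + b*c**2 - b*c - 2*b - c**3 + 2*c**2 ≠ 0; add g_5 = a*c**2 + 2*a*c + a - b**2*c**2 + 2*b**2*c + b*c**2 - b*c - 2*b - c**3 + 2*c**2 to the basis.

The other S-polynomials (S(f_2,g_3), S(f_1,g_4), S(f_2,g_4), S(f_1,g_5), S(f_2,g_5), S(g_3,g_5), S(g_4,g_5)) all reduce to 0 modulo the current basis, so we have a Gröbner basis.
Inter-reduce: drop elements whose leading term is divisible by another's, tail-reduce, and make monic.

G = {a*b - a*c - a + b**2*c - 2*b**2 - b*c + 2*b + c**2 - 2*c, a*c**2 + 2*a*c + a - b**2*c**2 + 2*b**2*c + b*c**2 - b*c - 2*b - c**3 + 2*c**2, b**3 + b*c + c + 1}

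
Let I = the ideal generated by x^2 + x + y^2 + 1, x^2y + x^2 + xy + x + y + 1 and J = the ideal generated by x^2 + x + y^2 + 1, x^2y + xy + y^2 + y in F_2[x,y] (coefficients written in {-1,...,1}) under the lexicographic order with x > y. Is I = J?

Two ideals are equal iff their reduced Gröbner bases coincide (the reduced basis is unique for a fixed ordering).
Buchberger on the first generating set:
f_1 = x^2 + x + y^2 + 1, LT = x^2.
f_2 = x^2y + x^2 + xy + x + y + 1, LT = x^2y.

S(f_1,f_2): lcm = x^2y. S = x^2 + x + y^3 + 1.
  reduce S modulo (f_1, f_2):
  remainder y^3 + y^2 ≠ 0; add g_3 = y^3 + y^2 to the basis.

The other S-polynomials (S(f_1,g_3), S(f_2,g_3)) all reduce to 0 modulo the current basis, so we have a Gröbner basis.
Inter-reduce: drop elements whose leading term is divisible by another's, tail-reduce, and make monic.
Reduced Gröbner basis: {x^2 + x + y^2 + 1, y^3 + y^2}.

Buchberger on the second generating set:
h_1 = x^2 + x + y^2 + 1, LT = x^2.
h_2 = x^2y + xy + y^2 + y, LT = x^2y.

S(h_1,h_2): lcm = x^2y. S = y^3 + y^2.
  reduce S modulo (h_1, h_2):
  remainder y^3 + y^2 ≠ 0; add k_3 = y^3 + y^2 to the basis.

The other S-polynomials (S(h_1,k_3), S(h_2,k_3)) all reduce to 0 modulo the current basis, so we have a Gröbner basis.
Inter-reduce: drop elements whose leading term is divisible by another's, tail-reduce, and make monic.
Reduced Gröbner basis: {x^2 + x + y^2 + 1, y^3 + y^2}.

Same reduced basis, so the two generating sets span the same ideal.

Yes, the ideals are equal.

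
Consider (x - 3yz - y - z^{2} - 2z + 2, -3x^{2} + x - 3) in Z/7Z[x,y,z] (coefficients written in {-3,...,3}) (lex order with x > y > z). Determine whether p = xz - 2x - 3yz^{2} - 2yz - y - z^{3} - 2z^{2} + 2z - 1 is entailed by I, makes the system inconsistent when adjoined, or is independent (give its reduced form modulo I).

First compute the reduced Gröbner basis of I by Buchberger's algorithm.
f_1 = x - 3yz - y - z^{2} - 2z + 2, LT = x.
f_2 = -3x^{2} + x - 3, LT = x^{2}.

S(f_1,f_2): lcm = x^{2}. S = -3xyz - xy - xz^{2} - 2xz - 1.
  reduce S modulo (f_1, f_2):
  remainder -2y^{2}z^{2} + y^{2}z - y^{2} + yz^{3} + 2yz + 2y - z^{4} + 3z^{3} - 2z^{2} - 3z - 1 ≠ 0; add h_3 = -2y^{2}z^{2} + y^{2}z - y^{2} + yz^{3} + 2yz + 2y - z^{4} + 3z^{3} - 2z^{2} - 3z - 1 to the basis.

The other S-polynomials (S(f_1,h_3), S(f_2,h_3)) all reduce to 0 modulo the current basis, so we have a Gröbner basis.
Inter-reduce: drop elements whose leading term is divisible by another's, tail-reduce, and make monic.
Reduced Gröbner basis: {x - 3yz - y - z^{2} - 2z + 2, y^{2}z^{2} + 3y^{2}z - 3y^{2} + 3yz^{3} - yz - y - 3z^{4} + 2z^{3} + z^{2} - 2z - 3}.
Label its elements g_1 = x - 3yz - y - z^{2} - 2z + 2, g_2 = y^{2}z^{2} + 3y^{2}z - 3y^{2} + 3yz^{3} - yz - y - 3z^{4} + 2z^{3} + z^{2} - 2z - 3.

Reduce p = xz - 2x - 3yz^{2} - 2yz - y - z^{3} - 2z^{2} + 2z - 1 modulo G:
  leading term xz: subtract (z)·g_1 from xz - 2x - 3yz^{2} - 2yz - y - z^{3} - 2z^{2} + 2z - 1 → -2x - yz - y - 1
  leading term x: subtract (-2)·g_1 from -2x - yz - y - 1 → -3y - 2z^{2} + 3z + 3
  leading term y: no divisor's leading term divides it; move -3y to the remainder.
  leading term z^{2}: no divisor's leading term divides it; move -2z^{2} to the remainder.
  leading term z: no divisor's leading term divides it; move 3z to the remainder.
  leading term 1: no divisor's leading term divides it; move 3 to the remainder.
  normal form = -3y - 2z^{2} + 3z + 3.
The normal form is nonzero, so p ∉ I. Since p minus its normal form lies in I, I + (p) = I + (r) where r = -3y - 2z^{2} + 3z + 3; decide whether this ideal is the whole ring.
Run Buchberger on G together with r (pairs among the g_i already reduce to 0 since G is a Gröbner basis):
g_1 = x - 3yz - y - z^{2} - 2z + 2, LT = x.
g_2 = y^{2}z^{2} + 3y^{2}z - 3y^{2} + 3yz^{3} - yz - y - 3z^{4} + 2z^{3} + z^{2} - 2z - 3, LT = y^{2}z^{2}.
r = -3y - 2z^{2} + 3z + 3, LT = y.

S(g_2,r): lcm = y^{2}z^{2}. S = 3y^{2}z - 3y^{2} - 3yz^{4} - 3yz^{3} + yz^{2} - yz - y - 3z^{4} + 2z^{3} + z^{2} - 2z - 3.
  reduce S modulo (g_1, g_2, r):
  remainder 2z^{6} - 2z^{5} - z^{4} - z^{3} - 3z^{2} ≠ 0; add m_4 = 2z^{6} - 2z^{5} - z^{4} - z^{3} - 3z^{2} to the basis.

The other S-polynomials (S(g_1,g_2), S(g_1,r), S(g_1,m_4), S(g_2,m_4), S(r,m_4)) all reduce to 0 modulo the current basis, so we have a Gröbner basis.
Inter-reduce: drop elements whose leading term is divisible by another's, tail-reduce, and make monic.
Reduced Gröbner basis: {x + 2z^{3} - z^{2} + z + 1, y + 3z^{2} - z - 1, z^{6} - z^{5} + 3z^{4} + 3z^{3} + 2z^{2}}.
The reduced Gröbner basis of I + (p) is {x + 2z^{3} - z^{2} + z + 1, y + 3z^{2} - z - 1, z^{6} - z^{5} + 3z^{4} + 3z^{3} + 2z^{2}} ≠ {1}, a proper ideal, so the enlarged system stays consistent: p is independent of I, with normal form -3y - 2z^{2} + 3z + 3.

The remainder on division by a Gröbner basis is unique — it is the normal form.

xz - 2x - 3yz^{2} - 2yz - y - z^{3} - 2z^{2} + 2z - 1 is independent of I; its normal form modulo I is -3y - 2z^{2} + 3z + 3.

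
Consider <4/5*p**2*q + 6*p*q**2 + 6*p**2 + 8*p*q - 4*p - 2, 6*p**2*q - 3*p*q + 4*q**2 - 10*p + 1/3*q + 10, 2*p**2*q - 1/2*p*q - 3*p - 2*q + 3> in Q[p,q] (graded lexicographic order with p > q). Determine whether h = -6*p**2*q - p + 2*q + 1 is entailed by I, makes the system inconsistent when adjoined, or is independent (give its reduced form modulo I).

-6*p**2*q - p + 2*q + 1 lies in I (it reduces to 0).

First compute the reduced Gröbner basis of I by Buchberger's algorithm.
f_1 = 4/5*p**2*q + 6*p*q**2 + 6*p**2 + 8*p*q - 4*p - 2, LT = p**2*q.
f_2 = 6*p**2*q - 3*p*q + 4*q**2 - 10*p + 1/3*q + 10, LT = p**2*q.
f_3 = 2*p**2*q - 1/2*p*q - 3*p - 2*q + 3, LT = p**2*q.

S(f_1,f_2): lcm = p**2*q. S = 15/2*p*q**2 + 15/2*p**2 + 21/2*p*q - 2/3*q**2 - 10/3*p - 1/18*q - 25/6.
  reduce S modulo (f_1, f_2, f_3):
  remainder 15/2*p*q**2 + 15/2*p**2 + 21/2*p*q - 2/3*q**2 - 10/3*p - 1/18*q - 25/6 ≠ 0; add k_4 = 15/2*p*q**2 + 15/2*p**2 + 21/2*p*q - 2/3*q**2 - 10/3*p - 1/18*q - 25/6 to the basis.

S(f_1,f_3): lcm = p**2*q. S = 15/2*p*q**2 + 15/2*p**2 + 41/4*p*q - 7/2*p + q - 4.
  reduce S modulo (f_1, f_2, f_3, k_4):
  remainder -1/4*p*q + 2/3*q**2 - 1/6*p + 19/18*q + 1/6 ≠ 0; add k_5 = -1/4*p*q + 2/3*q**2 - 1/6*p + 19/18*q + 1/6 to the basis.

S(f_1,k_4): lcm = p**2*q**2. S = 15/2*p*q**3 - p**3 + 61/10*p**2*q + 454/45*p*q**2 + 4/9*p**2 - 674/135*p*q + 5/9*p - 5/2*q.
  reduce S modulo (f_1, f_2, f_3, k_4, k_5):
  remainder -p**3 + 2/3*q**3 + 77/90*p**2 - 15407/4050*q**2 - 1562/2025*p - 35173/6075*q + 3709/4050 ≠ 0; add k_6 = -p**3 + 2/3*q**3 + 77/90*p**2 - 15407/4050*q**2 - 1562/2025*p - 35173/6075*q + 3709/4050 to the basis.

S(f_3,k_4): lcm = p**2*q**2. S = -p**3 - 7/5*p**2*q - 29/180*p*q**2 + 4/9*p**2 - 403/270*p*q - q**2 + 5/9*p + 3/2*q.
  reduce S modulo (f_1, f_2, f_3, k_4, k_5, k_6):
  remainder -2/3*q**3 - 1/4*p**2 - 137/90*q**2 + 7/30*p - 169/180*q + 1/60 ≠ 0; add k_7 = -2/3*q**3 - 1/4*p**2 - 137/90*q**2 + 7/30*p - 169/180*q + 1/60 to the basis.

S(f_1,k_5): lcm = p**2*q. S = 61/6*p*q**2 + 41/6*p**2 + 128/9*p*q - 13/3*p - 5/2.
  reduce S modulo (f_1, f_2, f_3, k_4, k_5, k_6, k_7):
  remainder -10/3*p**2 + 118/135*q**2 + 26/135*p + 23/810*q + 424/135 ≠ 0; add k_8 = -10/3*p**2 + 118/135*q**2 + 26/135*p + 23/810*q + 424/135 to the basis.

S(f_1,k_6): lcm = p**3*q. S = 15/2*p**2*q**2 + 2/3*q**4 + 15/2*p**3 + 977/90*p**2*q - 15407/4050*q**3 - 5*p**2 - 1562/2025*p*q - 35173/6075*q**2 - 5/2*p + 3709/4050*q.
  reduce S modulo (f_1, f_2, f_3, k_4, k_5, k_6, k_7, k_8):
  remainder 9559/5625*q**2 + 235693/202500*p + 722267/270000*q - 235693/202500 ≠ 0; add k_9 = 9559/5625*q**2 + 235693/202500*p + 722267/270000*q - 235693/202500 to the basis.

S(k_4,k_6): lcm = p**3*q**2. S = 2/3*q**5 + p**4 + 7/5*p**3*q + 23/30*p**2*q**2 - 15407/4050*q**4 - 4/9*p**3 - 1/135*p**2*q - 1562/2025*p*q**2 - 35173/6075*q**3 - 5/9*p**2 + 3709/4050*q**2.
  reduce S modulo (f_1, f_2, f_3, k_4, k_5, k_6, k_7, k_8, k_9):
  remainder -21088063709/13379541120*p - 106458217999/89196940800*q + 21088063709/13379541120 ≠ 0; add k_10 = -21088063709/13379541120*p - 106458217999/89196940800*q + 21088063709/13379541120 to the basis.

S(k_5,k_6): lcm = p**3*q. S = -8/3*p**2*q**2 + 2/3*q**4 + 2/3*p**3 - 101/30*p**2*q - 15407/4050*q**3 - 2/3*p**2 - 1562/2025*p*q - 35173/6075*q**2 + 3709/4050*q.
  reduce S modulo (f_1, f_2, f_3, k_4, k_5, k_6, k_7, k_8, k_9, k_10):
  remainder 35315301410683/18979257338100*q ≠ 0; add k_11 = 35315301410683/18979257338100*q to the basis.

The other S-polynomials (S(f_2,f_3), S(f_2,k_4), S(f_2,k_5), S(f_3,k_5), S(k_4,k_5), S(f_2,k_6), S(f_3,k_6), S(f_1,k_7), S(f_2,k_7), S(f_3,k_7), S(k_4,k_7), S(k_5,k_7), S(k_6,k_7), S(f_1,k_8), S(f_2,k_8), S(f_3,k_8), S(k_4,k_8), S(k_5,k_8), S(k_6,k_8), S(k_7,k_8), S(f_1,k_9), S(f_2,k_9), S(f_3,k_9), S(k_4,k_9), S(k_5,k_9), S(k_6,k_9), S(k_7,k_9), S(k_8,k_9), S(f_1,k_10), S(f_2,k_10), S(f_3,k_10), S(k_4,k_10), S(k_5,k_10), S(k_6,k_10), S(k_7,k_10), S(k_8,k_10), S(k_9,k_10), S(f_1,k_11), S(f_2,k_11), S(f_3,k_11), S(k_4,k_11), S(k_5,k_11), S(k_6,k_11), S(k_7,k_11), S(k_8,k_11), S(k_9,k_11), S(k_10,k_11)) all reduce to 0 modulo the current basis, so we have a Gröbner basis.
Inter-reduce: drop elements whose leading term is divisible by another's, tail-reduce, and make monic.
Reduced Gröbner basis: {p - 1, q}.
Label its elements g_1 = p - 1, g_2 = q.

Reduce h = -6*p**2*q - p + 2*q + 1 modulo G:
  leading term p**2*q: subtract (-6*p*q)·g_1 from -6*p**2*q - p + 2*q + 1 → -6*p*q - p + 2*q + 1
  leading term p*q: subtract (-6*q)·g_1 from -6*p*q - p + 2*q + 1 → -p - 4*q + 1
  leading term p: subtract (-1)·g_1 from -p - 4*q + 1 → -4*q
  leading term q: subtract (-4)·g_2 from -4*q → 0
  normal form = 0.
Since the normal form is 0, h ∈ I.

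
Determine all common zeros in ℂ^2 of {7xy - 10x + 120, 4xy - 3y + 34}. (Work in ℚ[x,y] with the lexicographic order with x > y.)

Compute a lex Gröbner basis by Buchberger's algorithm.
f_1 = 7xy - 10x + 120, LT = xy.
f_2 = 4xy - 3y + 34, LT = xy.

S(f_1,f_2): lcm = xy. S = -10/7x + ¾y + 121/14.
  leading term x: no divisor's leading term divides it; move -10/7x to the remainder.
  leading term y: no divisor's leading term divides it; move ¾y to the remainder.
  leading term 1: no divisor's leading term divides it; move 121/14 to the remainder.
  remainder -10/7x + ¾y + 121/14 ≠ 0; add h_3 = -10/7x + ¾y + 121/14 to the basis.

S(f_1,h_3): lcm = xy. S = -10/7x + 21/40y² + 121/20y + 120/7.
  leading term x: subtract (1)·h_3 from -10/7x + 21/40y² + 121/20y + 120/7 → 21/40y² + 53/10y + 17/2
  leading term y²: no divisor's leading term divides it; move 21/40y² to the remainder.
  leading term y: no divisor's leading term divides it; move 53/10y to the remainder.
  leading term 1: no divisor's leading term divides it; move 17/2 to the remainder.
  remainder 21/40y² + 53/10y + 17/2 ≠ 0; add h_4 = 21/40y² + 53/10y + 17/2 to the basis.

The other S-polynomials (S(f_2,h_3), S(f_1,h_4), S(f_2,h_4), S(h_3,h_4)) all reduce to 0 modulo the current basis, so we have a Gröbner basis.
Inter-reduce: drop elements whose leading term is divisible by another's, tail-reduce, and make monic.
Reduced Gröbner basis: {x - 21/40y - 121/20, y² + 212/21y + 340/21}.

The lex basis is triangular: the last element involves only y. Solving y² + 212/21y + 340/21 = 0 gives y ∈ {-170/21, -2}; substituting each value into the earlier elements determines the remaining variables.
  y = -170/21: the earlier basis element becomes x - 9/5 = 0, giving x = 9/5 — point (9/5, -170/21).
  y = -2: the earlier basis element becomes x - 5 = 0, giving x = 5 — point (5, -2).

{(9/5, -170/21), (5, -2)}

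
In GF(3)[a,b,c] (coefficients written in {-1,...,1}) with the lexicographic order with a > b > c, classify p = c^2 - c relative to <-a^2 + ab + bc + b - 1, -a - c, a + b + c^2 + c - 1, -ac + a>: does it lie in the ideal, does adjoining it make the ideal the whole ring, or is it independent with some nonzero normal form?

c^2 - c lies in I (it reduces to 0).

First compute the reduced Gröbner basis of I by Buchberger's algorithm.
f_1 = -a^2 + ab + bc + b - 1, LT = a^2.
f_2 = -a - c, LT = a.
f_3 = a + b + c^2 + c - 1, LT = a.
f_4 = -ac + a, LT = ac.

S(f_1,f_2): lcm = a^2. S = -ab - ac - bc - b + 1.
  leading term ab: subtract (b)·f_2 from -ab - ac - bc - b + 1 → -ac - b + 1
  leading term ac: subtract (c)·f_2 from -ac - b + 1 → -b + c^2 + 1
  leading term b: no divisor's leading term divides it; move -b to the remainder.
  leading term c^2: no divisor's leading term divides it; move c^2 to the remainder.
  leading term 1: no divisor's leading term divides it; move 1 to the remainder.
  remainder -b + c^2 + 1 ≠ 0; add h_5 = -b + c^2 + 1 to the basis.

S(f_1,f_3): lcm = a^2. S = ab - ac^2 - ac + a - bc - b + 1.
  leading term ab: subtract (-b)·f_2 from ab - ac^2 - ac + a - bc - b + 1 → -ac^2 - ac + a + bc - b + 1
  leading term ac^2: subtract (c^2)·f_2 from -ac^2 - ac + a + bc - b + 1 → -ac + a + bc - b + c^3 + 1
  leading term ac: subtract (c)·f_2 from -ac + a + bc - b + c^3 + 1 → a + bc - b + c^3 + c^2 + 1
  leading term a: subtract (-1)·f_2 from a + bc - b + c^3 + c^2 + 1 → bc - b + c^3 + c^2 - c + 1
  leading term bc: subtract (-c)·h_5 from bc - b + c^3 + c^2 - c + 1 → -b - c^3 + c^2 + 1
  leading term b: subtract (1)·h_5 from -b - c^3 + c^2 + 1 → -c^3
  leading term c^3: no divisor's leading term divides it; move -c^3 to the remainder.
  remainder -c^3 ≠ 0; add h_6 = -c^3 to the basis.

S(f_1,f_4): lcm = a^2c. S = a^2 - abc - bc^2 - bc + c.
  leading term a^2: subtract (-1)·f_1 from a^2 - abc - bc^2 - bc + c → -abc + ab - bc^2 + b + c - 1
  leading term abc: subtract (bc)·f_2 from -abc + ab - bc^2 + b + c - 1 → ab + b + c - 1
  leading term ab: subtract (-b)·f_2 from ab + b + c - 1 → -bc + b + c - 1
  leading term bc: subtract (c)·h_5 from -bc + b + c - 1 → b - c^3 - 1
  leading term b: subtract (-1)·h_5 from b - c^3 - 1 → -c^3 + c^2
  leading term c^3: subtract (1)·h_6 from -c^3 + c^2 → c^2
  leading term c^2: no divisor's leading term divides it; move c^2 to the remainder.
  remainder c^2 ≠ 0; add h_7 = c^2 to the basis.

S(f_2,f_3): lcm = a. S = -b - c^2 + 1.
  leading term b: subtract (1)·h_5 from -b - c^2 + 1 → c^2
  leading term c^2: subtract (1)·h_7 from c^2 → 0
  remainder 0.

S(f_2,f_4): lcm = ac. S = a + c^2.
  leading term a: subtract (-1)·f_2 from a + c^2 → c^2 - c
  leading term c^2: subtract (1)·h_7 from c^2 - c → -c
  leading term c: no divisor's leading term divides it; move -c to the remainder.
  remainder -c ≠ 0; add h_8 = -c to the basis.

S(f_3,f_4): lcm = ac. S = a + bc + c^3 + c^2 - c.
  leading term a: subtract (-1)·f_2 from a + bc + c^3 + c^2 - c → bc + c^3 + c^2 + c
  leading term bc: subtract (-c)·h_5 from bc + c^3 + c^2 + c → -c^3 + c^2 - c
  leading term c^3: subtract (1)·h_6 from -c^3 + c^2 - c → c^2 - c
  leading term c^2: subtract (1)·h_7 from c^2 - c → -c
  leading term c: subtract (1)·h_8 from -c → 0
  remainder 0.

S(f_1,h_5): leading monomials are coprime, so the S-polynomial reduces to 0 (Buchberger's first criterion).
S(f_2,h_5): leading monomials are coprime, so the S-polynomial reduces to 0 (Buchberger's first criterion).
S(f_3,h_5): leading monomials are coprime, so the S-polynomial reduces to 0 (Buchberger's first criterion).
S(f_4,h_5): leading monomials are coprime, so the S-polynomial reduces to 0 (Buchberger's first criterion).
S(f_1,h_6): leading monomials are coprime, so the S-polynomial reduces to 0 (Buchberger's first criterion).
S(f_2,h_6): leading monomials are coprime, so the S-polynomial reduces to 0 (Buchberger's first criterion).
S(f_3,h_6): leading monomials are coprime, so the S-polynomial reduces to 0 (Buchberger's first criterion).
S(f_4,h_6): lcm = ac^3. S = -ac^2.
  leading term ac^2: subtract (c^2)·f_2 from -ac^2 → c^3
  leading term c^3: subtract (-1)·h_6 from c^3 → 0
  remainder 0.

S(h_5,h_6): leading monomials are coprime, so the S-polynomial reduces to 0 (Buchberger's first criterion).
S(f_1,h_7): leading monomials are coprime, so the S-polynomial reduces to 0 (Buchberger's first criterion).
S(f_2,h_7): leading monomials are coprime, so the S-polynomial reduces to 0 (Buchberger's first criterion).
S(f_3,h_7): leading monomials are coprime, so the S-polynomial reduces to 0 (Buchberger's first criterion).
S(f_4,h_7): lcm = ac^2. S = -ac.
  leading term ac: subtract (c)·f_2 from -ac → c^2
  leading term c^2: subtract (1)·h_7 from c^2 → 0
  remainder 0.

S(h_5,h_7): leading monomials are coprime, so the S-polynomial reduces to 0 (Buchberger's first criterion).
S(h_6,h_7): lcm = c^3. S = 0.
  remainder 0.

S(f_1,h_8): leading monomials are coprime, so the S-polynomial reduces to 0 (Buchberger's first criterion).
S(f_2,h_8): leading monomials are coprime, so the S-polynomial reduces to 0 (Buchberger's first criterion).
S(f_3,h_8): leading monomials are coprime, so the S-polynomial reduces to 0 (Buchberger's first criterion).
S(f_4,h_8): lcm = ac. S = -a.
  leading term a: subtract (1)·f_2 from -a → c
  leading term c: subtract (-1)·h_8 from c → 0
  remainder 0.

S(h_5,h_8): leading monomials are coprime, so the S-polynomial reduces to 0 (Buchberger's first criterion).
S(h_6,h_8): lcm = c^3. S = 0.
  remainder 0.

S(h_7,h_8): lcm = c^2. S = 0.
  remainder 0.

Every S-polynomial of the final basis reduces to 0, so we have a Gröbner basis.
Inter-reduce: drop elements whose leading term is divisible by another's, tail-reduce, and make monic.
Reduced Gröbner basis: {a, b - 1, c}.
Label its elements g_1 = a, g_2 = b - 1, g_3 = c.

Reduce p = c^2 - c modulo G:
  leading term c^2: subtract (c)·g_3 from c^2 - c → -c
  leading term c: subtract (-1)·g_3 from -c → 0
  normal form = 0.
Since the normal form is 0, p ∈ I.

Ideal membership is decidable via reduction modulo a Gröbner basis.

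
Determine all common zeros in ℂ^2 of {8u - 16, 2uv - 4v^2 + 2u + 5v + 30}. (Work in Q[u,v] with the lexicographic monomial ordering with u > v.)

Compute a lex Gröbner basis by Buchberger's algorithm.
f_1 = 8u - 16, LT = u.
f_2 = 2uv + 2u - 4v^2 + 5v + 30, LT = uv.

S(f_1,f_2): lcm = uv. S = -u + 2v^2 - 9/2v - 15.
  leading term u: subtract (-1/8)·f_1 from -u + 2v^2 - 9/2v - 15 → 2v^2 - 9/2v - 17
  leading term v^2: no divisor's leading term divides it; move 2v^2 to the remainder.
  leading term v: no divisor's leading term divides it; move -9/2v to the remainder.
  leading term 1: no divisor's leading term divides it; move -17 to the remainder.
  remainder 2v^2 - 9/2v - 17 ≠ 0; add h_3 = 2v^2 - 9/2v - 17 to the basis.

S(f_1,h_3): leading monomials are coprime, so the S-polynomial reduces to 0 (Buchberger's first criterion).
S(f_2,h_3): lcm = uv^2. S = 13/4uv + 17/2u - 2v^3 + 5/2v^2 + 15v.
  leading term uv: subtract (13/32v)·f_1 from 13/4uv + 17/2u - 2v^3 + 5/2v^2 + 15v → 17/2u - 2v^3 + 5/2v^2 + 43/2v
  leading term u: subtract (17/16)·f_1 from 17/2u - 2v^3 + 5/2v^2 + 43/2v → -2v^3 + 5/2v^2 + 43/2v + 17
  leading term v^3: subtract (-v)·h_3 from -2v^3 + 5/2v^2 + 43/2v + 17 → -2v^2 + 9/2v + 17
  leading term v^2: subtract (-1)·h_3 from -2v^2 + 9/2v + 17 → 0
  remainder 0.

Every S-polynomial of the final basis reduces to 0, so we have a Gröbner basis.
Inter-reduce: drop elements whose leading term is divisible by another's, tail-reduce, and make monic.
Reduced Gröbner basis: {u - 2, v^2 - 9/4v - 17/2}.

Since the basis is lex-ordered, v^2 - 9/4v - 17/2 is univariate in v. Its roots are {-2, 17/4}. Back-substituting each root into the other basis elements fixes the other coordinates.
  v = -2: the earlier basis element becomes u - 2 = 0, giving u = 2 — point (2, -2).
  v = 17/4: the earlier basis element becomes u - 2 = 0, giving u = 2 — point (2, 17/4).
Each listed point satisfies every original equation (direct substitution).

{(2, -2), (2, 17/4)}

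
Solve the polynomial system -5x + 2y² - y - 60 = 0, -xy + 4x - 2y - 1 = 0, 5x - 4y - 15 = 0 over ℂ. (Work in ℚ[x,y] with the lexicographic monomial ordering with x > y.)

Compute a lex Gröbner basis by Buchberger's algorithm.
f_1 = -5x + 2y² - y - 60, LT = x.
f_2 = -xy + 4x - 2y - 1, LT = xy.
f_3 = 5x - 4y - 15, LT = x.

S(f_1,f_2): lcm = xy. S = 4x - ⅖y³ + ⅕y² + 10y - 1.
  leading term x: subtract (-⅘)·f_1 from 4x - ⅖y³ + ⅕y² + 10y - 1 → -⅖y³ + 9/5y² + 46/5y - 49
  leading term y³: no divisor's leading term divides it; move -⅖y³ to the remainder.
  leading term y²: no divisor's leading term divides it; move 9/5y² to the remainder.
  leading term y: no divisor's leading term divides it; move 46/5y to the remainder.
  leading term 1: no divisor's leading term divides it; move -49 to the remainder.
  remainder -⅖y³ + 9/5y² + 46/5y - 49 ≠ 0; add h_4 = -⅖y³ + 9/5y² + 46/5y - 49 to the basis.

S(f_1,f_3): lcm = x. S = -⅖y² + y + 15.
  leading term y²: no divisor's leading term divides it; move -⅖y² to the remainder.
  leading term y: no divisor's leading term divides it; move y to the remainder.
  leading term 1: no divisor's leading term divides it; move 15 to the remainder.
  remainder -⅖y² + y + 15 ≠ 0; add h_5 = -⅖y² + y + 15 to the basis.

S(f_2,f_3): lcm = xy. S = -4x + ⅘y² + 5y + 1.
  leading term x: subtract (⅘)·f_1 from -4x + ⅘y² + 5y + 1 → -⅘y² + 29/5y + 49
  leading term y²: subtract (2)·h_5 from -⅘y² + 29/5y + 49 → 19/5y + 19
  leading term y: no divisor's leading term divides it; move 19/5y to the remainder.
  leading term 1: no divisor's leading term divides it; move 19 to the remainder.
  remainder 19/5y + 19 ≠ 0; add h_6 = 19/5y + 19 to the basis.

The other S-polynomials (S(f_1,h_4), S(f_2,h_4), S(f_3,h_4), S(f_1,h_5), S(f_2,h_5), S(f_3,h_5), S(h_4,h_5), S(f_1,h_6), S(f_2,h_6), S(f_3,h_6), S(h_4,h_6), S(h_5,h_6)) all reduce to 0 modulo the current basis, so we have a Gröbner basis.
Inter-reduce: drop elements whose leading term is divisible by another's, tail-reduce, and make monic.
Reduced Gröbner basis: {x + 1, y + 5}.

From the last basis element, y + 5 = 0, so y takes values in {-5}. Each choice, substituted upward through the basis, yields the corresponding point(s) of the solution set.
  y = -5: the earlier basis element becomes x + 1 = 0, giving x = -1 — point (-1, -5).
Check: every point annihilates each of the original generators.

{(-1, -5)}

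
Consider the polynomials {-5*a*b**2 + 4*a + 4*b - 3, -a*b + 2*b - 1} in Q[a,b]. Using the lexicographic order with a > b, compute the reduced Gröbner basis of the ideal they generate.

G = {a - 5/2*b**2 + 9/4*b - 3/4, b**3 - 9/10*b**2 - 1/2*b + 2/5}

f_1 = -5*a*b**2 + 4*a + 4*b - 3, LT = a*b**2.
f_2 = -a*b + 2*b - 1, LT = a*b.

S(f_1,f_2): lcm = a*b**2. S = -4/5*a + 2*b**2 - 9/5*b + 3/5.
  leading term a: no divisor's leading term divides it; move -4/5*a to the remainder.
  leading term b**2: no divisor's leading term divides it; move 2*b**2 to the remainder.
  leading term b: no divisor's leading term divides it; move -9/5*b to the remainder.
  leading term 1: no divisor's leading term divides it; move 3/5 to the remainder.
  remainder -4/5*a + 2*b**2 - 9/5*b + 3/5 ≠ 0; add g_3 = -4/5*a + 2*b**2 - 9/5*b + 3/5 to the basis.

S(f_1,g_3): lcm = a*b**2. S = -4/5*a + 5/2*b**4 - 9/4*b**3 + 3/4*b**2 - 4/5*b + 3/5.
  leading term a: subtract (1)·g_3 from -4/5*a + 5/2*b**4 - 9/4*b**3 + 3/4*b**2 - 4/5*b + 3/5 → 5/2*b**4 - 9/4*b**3 - 5/4*b**2 + b
  leading term b**4: no divisor's leading term divides it; move 5/2*b**4 to the remainder.
  leading term b**3: no divisor's leading term divides it; move -9/4*b**3 to the remainder.
  leading term b**2: no divisor's leading term divides it; move -5/4*b**2 to the remainder.
  leading term b: no divisor's leading term divides it; move b to the remainder.
  remainder 5/2*b**4 - 9/4*b**3 - 5/4*b**2 + b ≠ 0; add g_4 = 5/2*b**4 - 9/4*b**3 - 5/4*b**2 + b to the basis.

S(f_2,g_3): lcm = a*b. S = 5/2*b**3 - 9/4*b**2 - 5/4*b + 1.
  leading term b**3: no divisor's leading term divides it; move 5/2*b**3 to the remainder.
  leading term b**2: no divisor's leading term divides it; move -9/4*b**2 to the remainder.
  leading term b: no divisor's leading term divides it; move -5/4*b to the remainder.
  leading term 1: no divisor's leading term divides it; move 1 to the remainder.
  remainder 5/2*b**3 - 9/4*b**2 - 5/4*b + 1 ≠ 0; add g_5 = 5/2*b**3 - 9/4*b**2 - 5/4*b + 1 to the basis.

S(f_1,g_4): lcm = a*b**4. S = 9/10*a*b**3 - 3/10*a*b**2 - 2/5*a*b - 4/5*b**3 + 3/5*b**2.
  leading term a*b**3: subtract (-9/50*b)·f_1 from 9/10*a*b**3 - 3/10*a*b**2 - 2/5*a*b - 4/5*b**3 + 3/5*b**2 → -3/10*a*b**2 + 8/25*a*b - 4/5*b**3 + 33/25*b**2 - 27/50*b
  leading term a*b**2: subtract (3/50)·f_1 from -3/10*a*b**2 + 8/25*a*b - 4/5*b**3 + 33/25*b**2 - 27/50*b → 8/25*a*b - 6/25*a - 4/5*b**3 + 33/25*b**2 - 39/50*b + 9/50
  leading term a*b: subtract (-8/25)·f_2 from 8/25*a*b - 6/25*a - 4/5*b**3 + 33/25*b**2 - 39/50*b + 9/50 → -6/25*a - 4/5*b**3 + 33/25*b**2 - 7/50*b - 7/50
  leading term a: subtract (3/10)·g_3 from -6/25*a - 4/5*b**3 + 33/25*b**2 - 7/50*b - 7/50 → -4/5*b**3 + 18/25*b**2 + 2/5*b - 8/25
  leading term b**3: subtract (-8/25)·g_5 from -4/5*b**3 + 18/25*b**2 + 2/5*b - 8/25 → 0
  remainder 0.

S(f_2,g_4): lcm = a*b**4. S = 9/10*a*b**3 + 1/2*a*b**2 - 2/5*a*b - 2*b**4 + b**3.
  leading term a*b**3: subtract (-9/50*b)·f_1 from 9/10*a*b**3 + 1/2*a*b**2 - 2/5*a*b - 2*b**4 + b**3 → 1/2*a*b**2 + 8/25*a*b - 2*b**4 + b**3 + 18/25*b**2 - 27/50*b
  leading term a*b**2: subtract (-1/10)·f_1 from 1/2*a*b**2 + 8/25*a*b - 2*b**4 + b**3 + 18/25*b**2 - 27/50*b → 8/25*a*b + 2/5*a - 2*b**4 + b**3 + 18/25*b**2 - 7/50*b - 3/10
  leading term a*b: subtract (-8/25)·f_2 from 8/25*a*b + 2/5*a - 2*b**4 + b**3 + 18/25*b**2 - 7/50*b - 3/10 → 2/5*a - 2*b**4 + b**3 + 18/25*b**2 + 1/2*b - 31/50
  leading term a: subtract (-1/2)·g_3 from 2/5*a - 2*b**4 + b**3 + 18/25*b**2 + 1/2*b - 31/50 → -2*b**4 + b**3 + 43/25*b**2 - 2/5*b - 8/25
  leading term b**4: subtract (-4/5)·g_4 from -2*b**4 + b**3 + 43/25*b**2 - 2/5*b - 8/25 → -4/5*b**3 + 18/25*b**2 + 2/5*b - 8/25
  leading term b**3: subtract (-8/25)·g_5 from -4/5*b**3 + 18/25*b**2 + 2/5*b - 8/25 → 0
  remainder 0.

S(g_3,g_4): leading monomials are coprime, so the S-polynomial reduces to 0 (Buchberger's first criterion).
S(f_1,g_5): lcm = a*b**3. S = 9/10*a*b**2 - 3/10*a*b - 2/5*a - 4/5*b**2 + 3/5*b.
  leading term a*b**2: subtract (-9/50)·f_1 from 9/10*a*b**2 - 3/10*a*b - 2/5*a - 4/5*b**2 + 3/5*b → -3/10*a*b + 8/25*a - 4/5*b**2 + 33/25*b - 27/50
  leading term a*b: subtract (3/10)·f_2 from -3/10*a*b + 8/25*a - 4/5*b**2 + 33/25*b - 27/50 → 8/25*a - 4/5*b**2 + 18/25*b - 6/25
  leading term a: subtract (-2/5)·g_3 from 8/25*a - 4/5*b**2 + 18/25*b - 6/25 → 0
  remainder 0.

S(f_2,g_5): lcm = a*b**3. S = 9/10*a*b**2 + 1/2*a*b - 2/5*a - 2*b**3 + b**2.
  leading term a*b**2: subtract (-9/50)·f_1 from 9/10*a*b**2 + 1/2*a*b - 2/5*a - 2*b**3 + b**2 → 1/2*a*b + 8/25*a - 2*b**3 + b**2 + 18/25*b - 27/50
  leading term a*b: subtract (-1/2)·f_2 from 1/2*a*b + 8/25*a - 2*b**3 + b**2 + 18/25*b - 27/50 → 8/25*a - 2*b**3 + b**2 + 43/25*b - 26/25
  leading term a: subtract (-2/5)·g_3 from 8/25*a - 2*b**3 + b**2 + 43/25*b - 26/25 → -2*b**3 + 9/5*b**2 + b - 4/5
  leading term b**3: subtract (-4/5)·g_5 from -2*b**3 + 9/5*b**2 + b - 4/5 → 0
  remainder 0.

S(g_3,g_5): leading monomials are coprime, so the S-polynomial reduces to 0 (Buchberger's first criterion).
S(g_4,g_5): lcm = b**4. S = 0.
  remainder 0.

Every S-polynomial of the final basis reduces to 0, so we have a Gröbner basis.
Inter-reduce: drop elements whose leading term is divisible by another's, tail-reduce, and make monic.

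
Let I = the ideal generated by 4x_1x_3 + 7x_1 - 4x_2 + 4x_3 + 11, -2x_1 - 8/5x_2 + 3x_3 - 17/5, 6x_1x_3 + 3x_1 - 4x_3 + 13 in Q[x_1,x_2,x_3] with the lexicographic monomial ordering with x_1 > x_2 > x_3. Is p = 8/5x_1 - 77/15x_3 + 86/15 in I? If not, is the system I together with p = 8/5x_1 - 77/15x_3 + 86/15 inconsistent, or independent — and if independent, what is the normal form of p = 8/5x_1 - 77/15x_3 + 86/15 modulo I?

Adjoining 8/5x_1 - 77/15x_3 + 86/15 makes the ideal the whole ring: the system is inconsistent.

First compute the reduced Gröbner basis of I by Buchberger's algorithm.
f_1 = 4x_1x_3 + 7x_1 - 4x_2 + 4x_3 + 11, LT = x_1x_3.
f_2 = -2x_1 - 8/5x_2 + 3x_3 - 17/5, LT = x_1.
f_3 = 6x_1x_3 + 3x_1 - 4x_3 + 13, LT = x_1x_3.

S(f_1,f_2): lcm = x_1x_3. S = 7/4x_1 - 4/5x_2x_3 - x_2 + 3/2x_3^2 - 7/10x_3 + 11/4.
  leading term x_1: subtract (-7/8)·f_2 from 7/4x_1 - 4/5x_2x_3 - x_2 + 3/2x_3^2 - 7/10x_3 + 11/4 → -4/5x_2x_3 - 12/5x_2 + 3/2x_3^2 + 77/40x_3 - 9/40
  leading term x_2x_3: no divisor's leading term divides it; move -4/5x_2x_3 to the remainder.
  leading term x_2: no divisor's leading term divides it; move -12/5x_2 to the remainder.
  leading term x_3^2: no divisor's leading term divides it; move 3/2x_3^2 to the remainder.
  leading term x_3: no divisor's leading term divides it; move 77/40x_3 to the remainder.
  leading term 1: no divisor's leading term divides it; move -9/40 to the remainder.
  remainder -4/5x_2x_3 - 12/5x_2 + 3/2x_3^2 + 77/40x_3 - 9/40 ≠ 0; add h_4 = -4/5x_2x_3 - 12/5x_2 + 3/2x_3^2 + 77/40x_3 - 9/40 to the basis.

S(f_1,f_3): lcm = x_1x_3. S = 5/4x_1 - x_2 + 5/3x_3 + 7/12.
  leading term x_1: subtract (-5/8)·f_2 from 5/4x_1 - x_2 + 5/3x_3 + 7/12 → -2x_2 + 85/24x_3 - 37/24
  leading term x_2: no divisor's leading term divides it; move -2x_2 to the remainder.
  leading term x_3: no divisor's leading term divides it; move 85/24x_3 to the remainder.
  leading term 1: no divisor's leading term divides it; move -37/24 to the remainder.
  remainder -2x_2 + 85/24x_3 - 37/24 ≠ 0; add h_5 = -2x_2 + 85/24x_3 - 37/24 to the basis.

S(h_4,h_5): lcm = x_2x_3. S = 3x_2 - 5/48x_3^2 - 305/96x_3 + 9/32.
  leading term x_2: subtract (-3/2)·h_5 from 3x_2 - 5/48x_3^2 - 305/96x_3 + 9/32 → -5/48x_3^2 + 205/96x_3 - 65/32
  leading term x_3^2: no divisor's leading term divides it; move -5/48x_3^2 to the remainder.
  leading term x_3: no divisor's leading term divides it; move 205/96x_3 to the remainder.
  leading term 1: no divisor's leading term divides it; move -65/32 to the remainder.
  remainder -5/48x_3^2 + 205/96x_3 - 65/32 ≠ 0; add h_6 = -5/48x_3^2 + 205/96x_3 - 65/32 to the basis.

The other S-polynomials (S(f_2,f_3), S(f_1,h_4), S(f_2,h_4), S(f_3,h_4), S(f_1,h_5), S(f_2,h_5), S(f_3,h_5), S(f_1,h_6), S(f_2,h_6), S(f_3,h_6), S(h_4,h_6), S(h_5,h_6)) all reduce to 0 modulo the current basis, so we have a Gröbner basis.
Inter-reduce: drop elements whose leading term is divisible by another's, tail-reduce, and make monic.
Reduced Gröbner basis: {x_1 - 1/12x_3 + 13/12, x_2 - 85/48x_3 + 37/48, x_3^2 - 41/2x_3 + 39/2}.
Label its elements g_1 = x_1 - 1/12x_3 + 13/12, g_2 = x_2 - 85/48x_3 + 37/48, g_3 = x_3^2 - 41/2x_3 + 39/2.

Reduce p = 8/5x_1 - 77/15x_3 + 86/15 modulo G:
  leading term x_1: subtract (8/5)·g_1 from 8/5x_1 - 77/15x_3 + 86/15 → -5x_3 + 4
  leading term x_3: no divisor's leading term divides it; move -5x_3 to the remainder.
  leading term 1: no divisor's leading term divides it; move 4 to the remainder.
  normal form = -5x_3 + 4.
The normal form is nonzero, so p ∉ I. Since p minus its normal form lies in I, I + (p) = I + (r) where r = -5x_3 + 4; decide whether this ideal is the whole ring.
Run Buchberger on G together with r (pairs among the g_i already reduce to 0 since G is a Gröbner basis):
g_1 = x_1 - 1/12x_3 + 13/12, LT = x_1.
g_2 = x_2 - 85/48x_3 + 37/48, LT = x_2.
g_3 = x_3^2 - 41/2x_3 + 39/2, LT = x_3^2.
r = -5x_3 + 4, LT = x_3.

S(g_3,r): lcm = x_3^2. S = -197/10x_3 + 39/2.
  leading term x_3: subtract (197/50)·r from -197/10x_3 + 39/2 → 187/50
  leading term 1: no divisor's leading term divides it; move 187/50 to the remainder.
  remainder 187/50 ≠ 0; add m_5 = 187/50 to the basis.

The other S-polynomials (S(g_1,g_2), S(g_1,g_3), S(g_1,r), S(g_2,g_3), S(g_2,r), S(g_1,m_5), S(g_2,m_5), S(g_3,m_5), S(r,m_5)) all reduce to 0 modulo the current basis, so we have a Gröbner basis.
Inter-reduce: drop elements whose leading term is divisible by another's, tail-reduce, and make monic.
Reduced Gröbner basis: {1}.
The reduced Gröbner basis of I + (p) is {1}: the ideal is the whole ring, so the enlarged system has no common solution — adjoining p is inconsistent.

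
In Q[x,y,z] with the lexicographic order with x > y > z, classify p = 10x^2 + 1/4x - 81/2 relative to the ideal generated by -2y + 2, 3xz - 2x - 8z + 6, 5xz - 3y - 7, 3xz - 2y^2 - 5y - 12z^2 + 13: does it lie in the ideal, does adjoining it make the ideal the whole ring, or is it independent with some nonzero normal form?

10x^2 + 1/4x - 81/2 lies in I (it reduces to 0).

First compute the reduced Gröbner basis of I by Buchberger's algorithm.
f_1 = -2y + 2, LT = y.
f_2 = 3xz - 2x - 8z + 6, LT = xz.
f_3 = 5xz - 3y - 7, LT = xz.
f_4 = 3xz - 2y^2 - 5y - 12z^2 + 13, LT = xz.

S(f_2,f_3): lcm = xz. S = -2/3x + 3/5y - 8/3z + 17/5.
  reduce S modulo (f_1, f_2, f_3, f_4):
  remainder -2/3x - 8/3z + 4 ≠ 0; add h_5 = -2/3x - 8/3z + 4 to the basis.

S(f_2,f_4): lcm = xz. S = -2/3x + 2/3y^2 + 5/3y + 4z^2 - 8/3z - 7/3.
  reduce S modulo (f_1, f_2, f_3, f_4, h_5):
  remainder 4z^2 - 4 ≠ 0; add h_6 = 4z^2 - 4 to the basis.

S(f_2,h_5): lcm = xz. S = -2/3x - 4z^2 + 10/3z + 2.
  reduce S modulo (f_1, f_2, f_3, f_4, h_5, h_6):
  remainder 6z - 6 ≠ 0; add h_7 = 6z - 6 to the basis.

The other S-polynomials (S(f_1,f_2), S(f_1,f_3), S(f_1,f_4), S(f_3,f_4), S(f_1,h_5), S(f_3,h_5), S(f_4,h_5), S(f_1,h_6), S(f_2,h_6), S(f_3,h_6), S(f_4,h_6), S(h_5,h_6), S(f_1,h_7), S(f_2,h_7), S(f_3,h_7), S(f_4,h_7), S(h_5,h_7), S(h_6,h_7)) all reduce to 0 modulo the current basis, so we have a Gröbner basis.
Inter-reduce: drop elements whose leading term is divisible by another's, tail-reduce, and make monic.
Reduced Gröbner basis: {x - 2, y - 1, z - 1}.
Label its elements g_1 = x - 2, g_2 = y - 1, g_3 = z - 1.

Reduce p = 10x^2 + 1/4x - 81/2 modulo G:
  leading term x^2: subtract (10x)·g_1 from 10x^2 + 1/4x - 81/2 → 81/4x - 81/2
  leading term x: subtract (81/4)·g_1 from 81/4x - 81/2 → 0
  normal form = 0.
Since the normal form is 0, p ∈ I.

Ideal membership is decidable via reduction modulo a Gröbner basis.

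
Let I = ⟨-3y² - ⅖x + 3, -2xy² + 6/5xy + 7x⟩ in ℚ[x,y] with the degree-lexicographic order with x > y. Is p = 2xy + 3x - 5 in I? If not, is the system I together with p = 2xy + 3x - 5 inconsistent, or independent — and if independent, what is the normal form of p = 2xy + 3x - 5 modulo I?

Adjoining 2xy + 3x - 5 makes the ideal the whole ring: the system is inconsistent.

First compute the reduced Gröbner basis of I by Buchberger's algorithm.
f_1 = -3y² - ⅖x + 3, LT = y².
f_2 = -2xy² + 6/5xy + 7x, LT = xy².

S(f_1,f_2): lcm = xy². S = 2/15x² + ⅗xy + 5/2x.
  leading term x²: no divisor's leading term divides it; move 2/15x² to the remainder.
  leading term xy: no divisor's leading term divides it; move ⅗xy to the remainder.
  leading term x: no divisor's leading term divides it; move 5/2x to the remainder.
  remainder 2/15x² + ⅗xy + 5/2x ≠ 0; add h_3 = 2/15x² + ⅗xy + 5/2x to the basis.

The other S-polynomials (S(f_1,h_3), S(f_2,h_3)) all reduce to 0 modulo the current basis, so we have a Gröbner basis.
Inter-reduce: drop elements whose leading term is divisible by another's, tail-reduce, and make monic.
Reduced Gröbner basis: {x² + 9/2xy + 75/4x, y² + 2/15x - 1}.
Label its elements g_1 = x² + 9/2xy + 75/4x, g_2 = y² + 2/15x - 1.

Reduce p = 2xy + 3x - 5 modulo G:
  leading term xy: no divisor's leading term divides it; move 2xy to the remainder.
  leading term x: no divisor's leading term divides it; move 3x to the remainder.
  leading term 1: no divisor's leading term divides it; move -5 to the remainder.
  normal form = 2xy + 3x - 5.
The normal form is nonzero, so p ∉ I. Since p minus its normal form lies in I, I + (p) = I + (r) where r = 2xy + 3x - 5; decide whether this ideal is the whole ring.
Run Buchberger on G together with r (pairs among the g_i already reduce to 0 since G is a Gröbner basis):
g_1 = x² + 9/2xy + 75/4x, LT = x².
g_2 = y² + 2/15x - 1, LT = y².
r = 2xy + 3x - 5, LT = xy.

S(g_1,r): lcm = x²y. S = 9/2xy² - 3/2x² + 75/4xy + 5/2x.
  leading term xy²: subtract (9/2x)·g_2 from 9/2xy² - 3/2x² + 75/4xy + 5/2x → -21/10x² + 75/4xy + 7x
  leading term x²: subtract (-21/10)·g_1 from -21/10x² + 75/4xy + 7x → 141/5xy + 371/8x
  leading term xy: subtract (141/10)·r from 141/5xy + 371/8x → 163/40x + 141/2
  leading term x: no divisor's leading term divides it; move 163/40x to the remainder.
  leading term 1: no divisor's leading term divides it; move 141/2 to the remainder.
  remainder 163/40x + 141/2 ≠ 0; add m_4 = 163/40x + 141/2 to the basis.

S(g_2,r): lcm = xy². S = 2/15x² - 3/2xy - x + 5/2y.
  leading term x²: subtract (2/15)·g_1 from 2/15x² - 3/2xy - x + 5/2y → -21/10xy - 7/2x + 5/2y
  leading term xy: subtract (-21/20)·r from -21/10xy - 7/2x + 5/2y → -7/20x + 5/2y - 21/4
  leading term x: subtract (-14/163)·m_4 from -7/20x + 5/2y - 21/4 → 5/2y + 525/652
  leading term y: no divisor's leading term divides it; move 5/2y to the remainder.
  leading term 1: no divisor's leading term divides it; move 525/652 to the remainder.
  remainder 5/2y + 525/652 ≠ 0; add m_5 = 5/2y + 525/652 to the basis.

S(g_1,m_4): lcm = x². S = 9/2xy + 945/652x.
  leading term xy: subtract (9/4)·r from 9/2xy + 945/652x → -864/163x + 45/4
  leading term x: subtract (-34560/26569)·m_4 from -864/163x + 45/4 → 10941525/106276
  leading term 1: no divisor's leading term divides it; move 10941525/106276 to the remainder.
  remainder 10941525/106276 ≠ 0; add m_6 = 10941525/106276 to the basis.

The other S-polynomials (S(g_1,g_2), S(g_2,m_4), S(r,m_4), S(g_1,m_5), S(g_2,m_5), S(r,m_5), S(m_4,m_5), S(g_1,m_6), S(g_2,m_6), S(r,m_6), S(m_4,m_6), S(m_5,m_6)) all reduce to 0 modulo the current basis, so we have a Gröbner basis.
Inter-reduce: drop elements whose leading term is divisible by another's, tail-reduce, and make monic.
Reduced Gröbner basis: {1}.
The reduced Gröbner basis of I + (p) is {1}: the ideal is the whole ring, so the enlarged system has no common solution — adjoining p is inconsistent.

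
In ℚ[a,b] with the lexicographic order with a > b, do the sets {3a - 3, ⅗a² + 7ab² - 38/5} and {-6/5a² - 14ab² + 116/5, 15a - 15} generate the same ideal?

No, the ideals differ.

Since reduced Gröbner bases are canonical representatives of ideals under a given ordering, it suffices to compute and compare them.
Buchberger on the first generating set:
f_1 = 3a - 3, LT = a.
f_2 = ⅗a² + 7ab² - 38/5, LT = a².

S(f_1,f_2): lcm = a². S = -35/3ab² - a + 38/3.
  reduce S modulo (f_1, f_2):
  remainder -35/3b² + 35/3 ≠ 0; add g_3 = -35/3b² + 35/3 to the basis.

The other S-polynomials (S(f_1,g_3), S(f_2,g_3)) all reduce to 0 modulo the current basis, so we have a Gröbner basis.
Inter-reduce: drop elements whose leading term is divisible by another's, tail-reduce, and make monic.
Reduced Gröbner basis: {a - 1, b² - 1}.

Buchberger on the second generating set:
h_1 = -6/5a² - 14ab² + 116/5, LT = a².
h_2 = 15a - 15, LT = a.

S(h_1,h_2): lcm = a². S = 35/3ab² + a - 58/3.
  reduce S modulo (h_1, h_2):
  remainder 35/3b² - 55/3 ≠ 0; add k_3 = 35/3b² - 55/3 to the basis.

The other S-polynomials (S(h_1,k_3), S(h_2,k_3)) all reduce to 0 modulo the current basis, so we have a Gröbner basis.
Inter-reduce: drop elements whose leading term is divisible by another's, tail-reduce, and make monic.
Reduced Gröbner basis: {a - 1, b² - 11/7}.

These differ, so the ideals are not equal.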